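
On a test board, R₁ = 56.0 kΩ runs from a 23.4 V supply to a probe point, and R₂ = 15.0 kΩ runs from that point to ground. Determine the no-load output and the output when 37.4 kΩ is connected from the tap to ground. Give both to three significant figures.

Open-circuit: V = 23.4 × 15.0/(56.0 + 15.0) = 4.94 V.
With the load, R₂ becomes R₂‖R_L = 10.71 kΩ, so V = 23.4 × 10.71/66.71 = 3.76 V.

Unloaded: 4.94 V; loaded: 3.76 V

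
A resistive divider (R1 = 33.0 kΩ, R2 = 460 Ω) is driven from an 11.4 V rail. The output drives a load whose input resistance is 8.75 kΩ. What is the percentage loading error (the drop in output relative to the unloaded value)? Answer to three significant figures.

4.93 %

The divider's output (Thévenin) resistance is R1‖R2 = 453.7 Ω.
Fractional drop under load = R_th/(R_th + R_L) = 453.7 / (453.7 + 8750) = 0.04929.
So the output falls by 4.93 %.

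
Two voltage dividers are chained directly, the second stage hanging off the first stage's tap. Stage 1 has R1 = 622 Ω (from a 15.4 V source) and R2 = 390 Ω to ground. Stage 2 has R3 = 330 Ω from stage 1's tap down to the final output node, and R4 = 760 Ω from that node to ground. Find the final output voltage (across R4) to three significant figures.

Stage 2 presents R3+R4 = 1090 Ω as a load on stage 1's tap.
Stage 1's lower leg becomes R2‖(R3+R4) = 287.2 Ω, so V_mid = 15.4 × 287.2/909.2 = 4.865 V.
Stage 2 is itself unloaded: V_out = V_mid × R4/(R3+R4) = 4.865 × 760/1090 = 3.39 V.

V_out ≈ 3.39 V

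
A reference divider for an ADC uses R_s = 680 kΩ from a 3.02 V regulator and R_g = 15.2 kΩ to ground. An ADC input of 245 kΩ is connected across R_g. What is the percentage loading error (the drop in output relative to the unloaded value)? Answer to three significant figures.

5.72 %

The divider's output (Thévenin) resistance is R_s‖R_g = 14.87 kΩ.
Fractional drop under load = R_th/(R_th + R_L) = 14.87 / (14.87 + 245) = 0.05721.
So the output falls by 5.72 %.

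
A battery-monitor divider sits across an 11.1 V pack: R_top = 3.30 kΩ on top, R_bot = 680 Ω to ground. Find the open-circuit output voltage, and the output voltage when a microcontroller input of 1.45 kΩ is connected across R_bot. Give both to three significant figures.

Open-circuit: V = 11.1 × 680/(3300 + 680) = 1.90 V.
With the load, R_bot becomes R_bot‖R_L = 462.9 Ω, so V = 11.1 × 462.9/3763 = 1.37 V.

Unloaded: 1.90 V; loaded: 1.37 V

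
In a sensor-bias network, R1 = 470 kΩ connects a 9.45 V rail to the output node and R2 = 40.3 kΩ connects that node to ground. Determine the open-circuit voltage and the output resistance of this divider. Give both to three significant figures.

V_th = 0.746 V, R_th = 37.1 kΩ

V_th is the open-circuit tap voltage: 9.45 × 40.3/(470 + 40.3) = 0.746 V.
With the supply zeroed, R1 and R2 appear in parallel from the tap: R_th = R1‖R2 = (470 × 40.3)/510.3 = 37.1 kΩ.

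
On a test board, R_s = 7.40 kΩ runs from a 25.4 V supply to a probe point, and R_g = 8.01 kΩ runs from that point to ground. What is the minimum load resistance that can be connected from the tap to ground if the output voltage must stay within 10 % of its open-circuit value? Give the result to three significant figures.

Output resistance R_th = R_s‖R_g = (7.40 × 8.01)/15.41 = 3.846 kΩ.
The fractional drop is R_th/(R_th + R_L); requiring this ≤ 0.100 gives R_L ≥ R_th(1/0.100 − 1) = 3.846 × 9.000 = 34.6 kΩ.

R_L(min) ≈ 34.6 kΩ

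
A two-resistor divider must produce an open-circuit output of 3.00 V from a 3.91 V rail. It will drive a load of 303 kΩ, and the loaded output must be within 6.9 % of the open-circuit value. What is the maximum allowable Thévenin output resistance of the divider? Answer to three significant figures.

Loading drop = R_th/(R_th + R_L) ≤ 0.0690, so R_th ≤ R_L · ε/(1−ε) = 303 kΩ × 0.0690/0.9310 = 22.5 kΩ.

R_th ≤ 22.5 kΩ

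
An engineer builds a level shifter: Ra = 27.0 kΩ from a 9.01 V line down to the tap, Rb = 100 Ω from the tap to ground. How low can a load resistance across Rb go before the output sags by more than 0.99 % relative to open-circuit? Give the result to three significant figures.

R_L(min) ≈ 9.96 kΩ

Output resistance R_th = Ra‖Rb = (27000 × 100)/27100 = 99.63 Ω.
The fractional drop is R_th/(R_th + R_L); requiring this ≤ 0.00990 gives R_L ≥ R_th(1/0.00990 − 1) = 99.63 × 100.0 = 9.96 kΩ.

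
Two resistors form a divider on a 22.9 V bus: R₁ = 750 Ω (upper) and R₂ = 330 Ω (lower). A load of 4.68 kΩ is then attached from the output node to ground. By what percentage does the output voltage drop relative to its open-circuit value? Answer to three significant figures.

The divider's output (Thévenin) resistance is R₁‖R₂ = 229.2 Ω.
Fractional drop under load = R_th/(R_th + R_L) = 229.2 / (229.2 + 4680) = 0.04668.
So the output falls by 4.67 %.

4.67 %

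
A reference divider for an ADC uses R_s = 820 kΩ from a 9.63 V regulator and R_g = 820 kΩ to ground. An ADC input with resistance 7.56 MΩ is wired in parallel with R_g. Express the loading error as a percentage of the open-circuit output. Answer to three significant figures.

The divider's output (Thévenin) resistance is R_s‖R_g = 410.0 kΩ.
Fractional drop under load = R_th/(R_th + R_L) = 410.0 / (410.0 + 7560) = 0.05144.
So the output falls by 5.14 %.

5.14 %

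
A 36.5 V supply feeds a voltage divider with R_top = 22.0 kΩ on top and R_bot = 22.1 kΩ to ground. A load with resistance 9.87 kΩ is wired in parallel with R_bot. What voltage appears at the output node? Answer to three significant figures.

V_out ≈ 8.64 V

The load sits in parallel with R_bot: R_bot‖R_L = (22.1 × 9.87) / (22.1 + 9.87) = 6.823 kΩ.
V_out = 36.5 × 6.823 / (22.0 + 6.823) = 36.5 × 6.823/28.82 = 8.64 V.
(Unloaded it would have been 18.3 V.)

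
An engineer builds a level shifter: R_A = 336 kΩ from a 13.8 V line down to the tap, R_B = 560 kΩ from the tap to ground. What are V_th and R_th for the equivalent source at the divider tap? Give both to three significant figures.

V_th = 8.62 V, R_th = 210 kΩ

V_th is the open-circuit tap voltage: 13.8 × 560/(336 + 560) = 8.62 V.
With the supply zeroed, R_A and R_B appear in parallel from the tap: R_th = R_A‖R_B = (336 × 560)/896.0 = 210 kΩ.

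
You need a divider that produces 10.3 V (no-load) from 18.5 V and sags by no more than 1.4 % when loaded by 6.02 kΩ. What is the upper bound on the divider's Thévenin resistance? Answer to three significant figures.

R_th ≤ 85.5 Ω

Loading drop = R_th/(R_th + R_L) ≤ 0.0140, so R_th ≤ R_L · ε/(1−ε) = 6.02 kΩ × 0.0140/0.9860 = 85.5 Ω.
(Any R1, R2 with R2/(R1+R2) = 0.557 and R1‖R2 ≤ 85.5 Ω will meet the spec.)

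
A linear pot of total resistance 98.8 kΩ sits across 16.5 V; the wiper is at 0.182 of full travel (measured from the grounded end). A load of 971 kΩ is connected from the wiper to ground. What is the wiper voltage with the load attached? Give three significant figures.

V ≈ 2.96 V

The wiper splits the pot into (1−α)R = 80.82 kΩ above and αR = 17.98 kΩ below.
Lower section ‖ load = 17.65 kΩ.
V_wiper = 16.5 × 17.65/(80.82 + 17.65) = 2.96 V.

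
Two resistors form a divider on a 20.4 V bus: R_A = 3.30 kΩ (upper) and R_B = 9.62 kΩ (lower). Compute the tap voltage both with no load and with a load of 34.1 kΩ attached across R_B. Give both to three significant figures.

Open-circuit: V = 20.4 × 9.62/(3.30 + 9.62) = 15.2 V.
With the load, R_B becomes R_B‖R_L = 7.503 kΩ, so V = 20.4 × 7.503/10.80 = 14.2 V.

Unloaded: 15.2 V; loaded: 14.2 V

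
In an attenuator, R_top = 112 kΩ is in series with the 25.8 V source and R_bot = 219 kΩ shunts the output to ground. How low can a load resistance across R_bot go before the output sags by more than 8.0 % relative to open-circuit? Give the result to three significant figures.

R_L(min) ≈ 852 kΩ

Output resistance R_th = R_top‖R_bot = (112 × 219)/331.0 = 74.10 kΩ.
The fractional drop is R_th/(R_th + R_L); requiring this ≤ 0.0800 gives R_L ≥ R_th(1/0.0800 − 1) = 74.10 × 11.50 = 852 kΩ.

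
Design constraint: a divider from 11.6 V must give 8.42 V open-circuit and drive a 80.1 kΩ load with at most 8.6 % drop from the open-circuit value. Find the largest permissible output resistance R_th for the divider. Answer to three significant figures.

Loading drop = R_th/(R_th + R_L) ≤ 0.0860, so R_th ≤ R_L · ε/(1−ε) = 80.1 kΩ × 0.0860/0.9140 = 7.54 kΩ.
(Any R1, R2 with R2/(R1+R2) = 0.726 and R1‖R2 ≤ 7.54 kΩ will meet the spec.)

R_th ≤ 7.54 kΩ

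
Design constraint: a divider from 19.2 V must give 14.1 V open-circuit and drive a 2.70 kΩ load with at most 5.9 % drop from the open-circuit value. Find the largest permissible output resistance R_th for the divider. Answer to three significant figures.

R_th ≤ 169 Ω

Loading drop = R_th/(R_th + R_L) ≤ 0.0590, so R_th ≤ R_L · ε/(1−ε) = 2.70 kΩ × 0.0590/0.9410 = 169 Ω.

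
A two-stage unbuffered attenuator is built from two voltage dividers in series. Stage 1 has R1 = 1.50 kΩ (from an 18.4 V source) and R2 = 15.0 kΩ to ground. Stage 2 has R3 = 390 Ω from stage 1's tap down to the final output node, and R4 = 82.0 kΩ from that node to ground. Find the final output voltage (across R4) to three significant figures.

Stage 2 presents R3+R4 = 82390 Ω as a load on stage 1's tap.
Stage 1's lower leg becomes R2‖(R3+R4) = 12690 Ω, so V_mid = 18.4 × 12690/14190 = 16.45 V.
Stage 2 is itself unloaded: V_out = V_mid × R4/(R3+R4) = 16.45 × 82000/82390 = 16.4 V.

V_out ≈ 16.4 V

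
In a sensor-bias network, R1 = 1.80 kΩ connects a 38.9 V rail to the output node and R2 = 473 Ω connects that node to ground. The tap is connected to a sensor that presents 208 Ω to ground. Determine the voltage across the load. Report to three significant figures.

The load sits in parallel with R2: R2‖R_L = (473 × 208) / (473 + 208) = 144.5 Ω.
V_out = 38.9 × 144.5 / (1800 + 144.5) = 38.9 × 144.5/1944 = 2.89 V.

V_out ≈ 2.89 V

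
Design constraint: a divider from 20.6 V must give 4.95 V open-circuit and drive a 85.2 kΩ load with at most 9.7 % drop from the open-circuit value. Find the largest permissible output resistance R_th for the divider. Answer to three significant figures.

Loading drop = R_th/(R_th + R_L) ≤ 0.0970, so R_th ≤ R_L · ε/(1−ε) = 85.2 kΩ × 0.0970/0.9030 = 9.15 kΩ.
(Any R1, R2 with R2/(R1+R2) = 0.240 and R1‖R2 ≤ 9.15 kΩ will meet the spec.)

R_th ≤ 9.15 kΩ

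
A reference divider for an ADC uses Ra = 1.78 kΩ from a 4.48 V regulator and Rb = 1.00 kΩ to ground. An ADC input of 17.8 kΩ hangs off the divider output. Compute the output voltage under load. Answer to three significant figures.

V_out ≈ 1.56 V

The load sits in parallel with Rb: Rb‖R_L = (1.00 × 17.8) / (1.00 + 17.8) = 0.9468 kΩ.
V_out = 4.48 × 0.9468 / (1.78 + 0.9468) = 4.48 × 0.9468/2.727 = 1.56 V.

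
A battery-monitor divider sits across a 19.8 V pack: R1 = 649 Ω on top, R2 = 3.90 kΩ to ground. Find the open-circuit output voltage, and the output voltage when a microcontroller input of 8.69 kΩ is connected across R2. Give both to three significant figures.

Open-circuit: V = 19.8 × 3900/(649 + 3900) = 17.0 V.
With the load, R2 becomes R2‖R_L = 2692 Ω, so V = 19.8 × 2692/3341 = 16.0 V.

Unloaded: 17.0 V; loaded: 16.0 V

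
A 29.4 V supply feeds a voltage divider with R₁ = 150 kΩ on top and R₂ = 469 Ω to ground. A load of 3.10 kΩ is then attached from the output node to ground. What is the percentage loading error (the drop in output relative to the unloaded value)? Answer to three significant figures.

13.1 %

The divider's output (Thévenin) resistance is R₁‖R₂ = 467.5 Ω.
Fractional drop under load = R_th/(R_th + R_L) = 467.5 / (467.5 + 3100) = 0.1311.
So the output falls by 13.1 %.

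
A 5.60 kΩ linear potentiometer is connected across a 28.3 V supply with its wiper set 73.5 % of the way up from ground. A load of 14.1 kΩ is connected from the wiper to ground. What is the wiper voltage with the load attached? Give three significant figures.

The wiper splits the pot into (1−α)R = 1.484 kΩ above and αR = 4.116 kΩ below.
Lower section ‖ load = 3.186 kΩ.
V_wiper = 28.3 × 3.186/(1.484 + 3.186) = 19.3 V.

V ≈ 19.3 V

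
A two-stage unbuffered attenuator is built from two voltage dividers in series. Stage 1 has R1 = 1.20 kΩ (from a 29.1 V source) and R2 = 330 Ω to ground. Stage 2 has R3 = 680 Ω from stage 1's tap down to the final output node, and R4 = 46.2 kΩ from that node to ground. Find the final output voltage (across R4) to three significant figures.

Stage 2 presents R3+R4 = 46880 Ω as a load on stage 1's tap.
Stage 1's lower leg becomes R2‖(R3+R4) = 327.7 Ω, so V_mid = 29.1 × 327.7/1528 = 6.242 V.
Stage 2 is itself unloaded: V_out = V_mid × R4/(R3+R4) = 6.242 × 46200/46880 = 6.15 V.

V_out ≈ 6.15 V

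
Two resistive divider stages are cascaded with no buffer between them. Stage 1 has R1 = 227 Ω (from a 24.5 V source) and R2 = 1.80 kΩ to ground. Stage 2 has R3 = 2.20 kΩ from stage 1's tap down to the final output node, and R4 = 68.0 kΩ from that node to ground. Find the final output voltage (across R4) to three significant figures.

Stage 2 presents R3+R4 = 70200 Ω as a load on stage 1's tap.
Stage 1's lower leg becomes R2‖(R3+R4) = 1755 Ω, so V_mid = 24.5 × 1755/1982 = 21.69 V.
Stage 2 is itself unloaded: V_out = V_mid × R4/(R3+R4) = 21.69 × 68000/70200 = 21.0 V.

V_out ≈ 21.0 V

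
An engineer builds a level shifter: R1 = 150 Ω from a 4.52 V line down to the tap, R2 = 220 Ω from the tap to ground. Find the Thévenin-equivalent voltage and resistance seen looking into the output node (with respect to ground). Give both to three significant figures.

V_th = 2.69 V, R_th = 89.2 Ω

V_th is the open-circuit tap voltage: 4.52 × 220/(150 + 220) = 2.69 V.
With the supply zeroed, R1 and R2 appear in parallel from the tap: R_th = R1‖R2 = (150 × 220)/370.0 = 89.2 Ω.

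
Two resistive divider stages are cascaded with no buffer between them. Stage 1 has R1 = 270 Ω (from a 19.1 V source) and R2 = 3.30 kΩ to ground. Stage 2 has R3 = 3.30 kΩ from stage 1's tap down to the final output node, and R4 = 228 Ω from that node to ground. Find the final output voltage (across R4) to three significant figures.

V_out ≈ 1.07 V

Stage 2 presents R3+R4 = 3528 Ω as a load on stage 1's tap.
Stage 1's lower leg becomes R2‖(R3+R4) = 1705 Ω, so V_mid = 19.1 × 1705/1975 = 16.49 V.
Stage 2 is itself unloaded: V_out = V_mid × R4/(R3+R4) = 16.49 × 228/3528 = 1.07 V.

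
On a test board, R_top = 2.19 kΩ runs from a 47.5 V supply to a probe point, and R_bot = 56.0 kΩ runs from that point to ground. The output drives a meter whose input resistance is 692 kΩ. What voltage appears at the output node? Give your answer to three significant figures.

The load sits in parallel with R_bot: R_bot‖R_L = (56.0 × 692) / (56.0 + 692) = 51.81 kΩ.
V_out = 47.5 × 51.81 / (2.19 + 51.81) = 47.5 × 51.81/54.00 = 45.6 V.
(Unloaded it would have been 45.7 V.)

V_out ≈ 45.6 V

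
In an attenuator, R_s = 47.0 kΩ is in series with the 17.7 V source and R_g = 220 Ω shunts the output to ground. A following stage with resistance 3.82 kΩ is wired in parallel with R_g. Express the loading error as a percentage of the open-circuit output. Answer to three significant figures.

The divider's output (Thévenin) resistance is R_s‖R_g = 219.0 Ω.
Fractional drop under load = R_th/(R_th + R_L) = 219.0 / (219.0 + 3820) = 0.05422.
So the output falls by 5.42 %.

5.42 %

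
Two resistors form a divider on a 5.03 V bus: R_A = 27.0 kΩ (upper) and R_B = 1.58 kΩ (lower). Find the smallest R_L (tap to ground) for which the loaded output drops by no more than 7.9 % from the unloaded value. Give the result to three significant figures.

R_L(min) ≈ 17.4 kΩ

Output resistance R_th = R_A‖R_B = (27.0 × 1.58)/28.58 = 1.493 kΩ.
The fractional drop is R_th/(R_th + R_L); requiring this ≤ 0.0790 gives R_L ≥ R_th(1/0.0790 − 1) = 1.493 × 11.66 = 17.4 kΩ.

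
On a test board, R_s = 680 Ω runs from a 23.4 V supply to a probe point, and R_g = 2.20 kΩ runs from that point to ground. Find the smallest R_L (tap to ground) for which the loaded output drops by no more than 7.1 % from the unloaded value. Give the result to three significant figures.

R_L(min) ≈ 6.80 kΩ

Output resistance R_th = R_s‖R_g = (680 × 2200)/2880 = 519.4 Ω.
The fractional drop is R_th/(R_th + R_L); requiring this ≤ 0.0710 gives R_L ≥ R_th(1/0.0710 − 1) = 519.4 × 13.08 = 6.80 kΩ.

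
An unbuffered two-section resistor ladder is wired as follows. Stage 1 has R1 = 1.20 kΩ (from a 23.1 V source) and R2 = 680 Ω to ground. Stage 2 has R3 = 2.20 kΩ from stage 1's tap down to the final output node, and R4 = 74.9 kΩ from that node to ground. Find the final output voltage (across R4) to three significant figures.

V_out ≈ 8.07 V

Stage 2 presents R3+R4 = 77100 Ω as a load on stage 1's tap.
Stage 1's lower leg becomes R2‖(R3+R4) = 674.1 Ω, so V_mid = 23.1 × 674.1/1874 = 8.309 V.
Stage 2 is itself unloaded: V_out = V_mid × R4/(R3+R4) = 8.309 × 74900/77100 = 8.07 V.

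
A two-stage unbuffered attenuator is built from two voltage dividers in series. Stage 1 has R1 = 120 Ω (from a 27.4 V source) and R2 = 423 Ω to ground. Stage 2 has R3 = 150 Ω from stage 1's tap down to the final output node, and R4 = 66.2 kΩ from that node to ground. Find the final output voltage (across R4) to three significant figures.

V_out ≈ 21.3 V

Stage 2 presents R3+R4 = 66350 Ω as a load on stage 1's tap.
Stage 1's lower leg becomes R2‖(R3+R4) = 420.3 Ω, so V_mid = 27.4 × 420.3/540.3 = 21.31 V.
Stage 2 is itself unloaded: V_out = V_mid × R4/(R3+R4) = 21.31 × 66200/66350 = 21.3 V.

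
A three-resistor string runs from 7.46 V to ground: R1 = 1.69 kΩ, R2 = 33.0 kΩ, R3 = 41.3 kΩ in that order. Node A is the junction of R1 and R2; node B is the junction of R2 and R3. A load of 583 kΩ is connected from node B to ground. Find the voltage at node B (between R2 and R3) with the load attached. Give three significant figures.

V ≈ 3.93 V

At node B, R3 is in parallel with the load: R3‖R_L = 38.57 kΩ.
Below node A the resistance is R2 + (R3‖R_L) = 71.57 kΩ, so V_A = 7.46 × 71.57/73.26 = 7.288 V.
Then V_B = V_A × (R3‖R_L)/(R2 + R3‖R_L) = 7.288 × 38.57/71.57 = 3.93 V.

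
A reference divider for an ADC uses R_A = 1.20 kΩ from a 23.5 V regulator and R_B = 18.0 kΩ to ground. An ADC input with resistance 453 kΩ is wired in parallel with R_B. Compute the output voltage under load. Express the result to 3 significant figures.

The load sits in parallel with R_B: R_B‖R_L = (18.0 × 453) / (18.0 + 453) = 17.31 kΩ.
V_out = 23.5 × 17.31 / (1.20 + 17.31) = 23.5 × 17.31/18.51 = 22.0 V.
(Unloaded it would have been 22.0 V.)

V_out ≈ 22.0 V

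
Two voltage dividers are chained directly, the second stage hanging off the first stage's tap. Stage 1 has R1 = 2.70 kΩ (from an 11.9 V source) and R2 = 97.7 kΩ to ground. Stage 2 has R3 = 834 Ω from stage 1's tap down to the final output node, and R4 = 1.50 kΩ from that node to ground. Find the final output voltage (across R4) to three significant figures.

Stage 2 presents R3+R4 = 2334 Ω as a load on stage 1's tap.
Stage 1's lower leg becomes R2‖(R3+R4) = 2280 Ω, so V_mid = 11.9 × 2280/4980 = 5.448 V.
Stage 2 is itself unloaded: V_out = V_mid × R4/(R3+R4) = 5.448 × 1500/2334 = 3.50 V.

V_out ≈ 3.50 V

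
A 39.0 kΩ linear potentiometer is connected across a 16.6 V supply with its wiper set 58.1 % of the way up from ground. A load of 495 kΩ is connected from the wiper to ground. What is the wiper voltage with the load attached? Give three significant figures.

The wiper splits the pot into (1−α)R = 16.34 kΩ above and αR = 22.66 kΩ below.
Lower section ‖ load = 21.67 kΩ.
V_wiper = 16.6 × 21.67/(16.34 + 21.67) = 9.46 V.

V ≈ 9.46 V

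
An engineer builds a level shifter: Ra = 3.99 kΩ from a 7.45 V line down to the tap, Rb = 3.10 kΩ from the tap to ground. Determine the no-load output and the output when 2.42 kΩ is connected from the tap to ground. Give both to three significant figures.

Open-circuit: V = 7.45 × 3.10/(3.99 + 3.10) = 3.26 V.
With the load, Rb becomes Rb‖R_L = 1.359 kΩ, so V = 7.45 × 1.359/5.349 = 1.89 V.

Unloaded: 3.26 V; loaded: 1.89 V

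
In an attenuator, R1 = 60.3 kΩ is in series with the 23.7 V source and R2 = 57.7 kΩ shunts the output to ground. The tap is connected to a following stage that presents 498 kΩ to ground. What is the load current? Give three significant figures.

I_L ≈ 0.0220 mA

R2‖R_L = 51.71 kΩ; V_out = 23.7 × 51.71/112.0 = 10.94 V.
I_L = V_out / R_L = 10.94 / 498 kΩ = 0.0220 mA.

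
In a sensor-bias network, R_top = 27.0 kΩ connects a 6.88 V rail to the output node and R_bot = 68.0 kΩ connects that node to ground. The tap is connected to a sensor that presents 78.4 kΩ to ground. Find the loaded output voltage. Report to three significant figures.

The load sits in parallel with R_bot: R_bot‖R_L = (68.0 × 78.4) / (68.0 + 78.4) = 36.42 kΩ.
V_out = 6.88 × 36.42 / (27.0 + 36.42) = 6.88 × 36.42/63.42 = 3.95 V.

V_out ≈ 3.95 V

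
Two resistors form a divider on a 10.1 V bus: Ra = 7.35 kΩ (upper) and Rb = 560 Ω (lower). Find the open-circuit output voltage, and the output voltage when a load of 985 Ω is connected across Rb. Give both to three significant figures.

Unloaded: 0.715 V; loaded: 0.468 V

Open-circuit: V = 10.1 × 560/(7350 + 560) = 0.715 V.
With the load, Rb becomes Rb‖R_L = 357.0 Ω, so V = 10.1 × 357.0/7707 = 0.468 V.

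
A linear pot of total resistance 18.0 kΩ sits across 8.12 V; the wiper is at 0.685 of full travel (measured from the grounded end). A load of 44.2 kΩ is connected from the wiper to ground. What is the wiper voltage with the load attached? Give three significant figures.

V ≈ 5.11 V

The wiper splits the pot into (1−α)R = 5.670 kΩ above and αR = 12.33 kΩ below.
Lower section ‖ load = 9.641 kΩ.
V_wiper = 8.12 × 9.641/(5.670 + 9.641) = 5.11 V.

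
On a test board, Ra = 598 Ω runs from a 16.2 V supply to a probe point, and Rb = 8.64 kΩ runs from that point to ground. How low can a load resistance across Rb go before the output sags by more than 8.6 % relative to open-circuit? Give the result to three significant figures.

Output resistance R_th = Ra‖Rb = (598 × 8640)/9238 = 559.3 Ω.
The fractional drop is R_th/(R_th + R_L); requiring this ≤ 0.0860 gives R_L ≥ R_th(1/0.0860 − 1) = 559.3 × 10.63 = 5.94 kΩ.

R_L(min) ≈ 5.94 kΩ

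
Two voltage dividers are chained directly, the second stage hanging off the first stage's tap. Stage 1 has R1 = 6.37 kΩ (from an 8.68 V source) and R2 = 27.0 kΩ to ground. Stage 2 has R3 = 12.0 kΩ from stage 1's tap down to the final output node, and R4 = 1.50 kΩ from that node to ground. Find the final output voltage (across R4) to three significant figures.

Stage 2 presents R3+R4 = 13.50 kΩ as a load on stage 1's tap.
Stage 1's lower leg becomes R2‖(R3+R4) = 9.000 kΩ, so V_mid = 8.68 × 9.000/15.37 = 5.083 V.
Stage 2 is itself unloaded: V_out = V_mid × R4/(R3+R4) = 5.083 × 1.50/13.50 = 0.565 V.

V_out ≈ 0.565 V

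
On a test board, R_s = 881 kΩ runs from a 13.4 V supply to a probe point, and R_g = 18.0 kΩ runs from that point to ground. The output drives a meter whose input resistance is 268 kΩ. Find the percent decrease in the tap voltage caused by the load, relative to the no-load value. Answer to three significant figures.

6.18 %

The divider's output (Thévenin) resistance is R_s‖R_g = 17.64 kΩ.
Fractional drop under load = R_th/(R_th + R_L) = 17.64 / (17.64 + 268) = 0.06175.
So the output falls by 6.18 %.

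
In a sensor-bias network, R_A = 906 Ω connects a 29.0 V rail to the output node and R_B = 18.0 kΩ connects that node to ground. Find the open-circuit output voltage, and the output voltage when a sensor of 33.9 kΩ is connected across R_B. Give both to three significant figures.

Unloaded: 27.6 V; loaded: 26.9 V

Open-circuit: V = 29.0 × 18000/(906 + 18000) = 27.6 V.
With the load, R_B becomes R_B‖R_L = 11760 Ω, so V = 29.0 × 11760/12660 = 26.9 V.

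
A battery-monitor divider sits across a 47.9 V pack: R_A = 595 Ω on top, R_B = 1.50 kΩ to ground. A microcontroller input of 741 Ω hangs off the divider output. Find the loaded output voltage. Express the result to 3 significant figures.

The load sits in parallel with R_B: R_B‖R_L = (1500 × 741) / (1500 + 741) = 496.0 Ω.
V_out = 47.9 × 496.0 / (595 + 496.0) = 47.9 × 496.0/1091 = 21.8 V.
(Unloaded it would have been 34.3 V.)

V_out ≈ 21.8 V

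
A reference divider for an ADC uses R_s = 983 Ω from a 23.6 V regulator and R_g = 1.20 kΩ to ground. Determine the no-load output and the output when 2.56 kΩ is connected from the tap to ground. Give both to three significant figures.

Unloaded: 13.0 V; loaded: 10.7 V

Open-circuit: V = 23.6 × 1200/(983 + 1200) = 13.0 V.
With the load, R_g becomes R_g‖R_L = 817.0 Ω, so V = 23.6 × 817.0/1800 = 10.7 V.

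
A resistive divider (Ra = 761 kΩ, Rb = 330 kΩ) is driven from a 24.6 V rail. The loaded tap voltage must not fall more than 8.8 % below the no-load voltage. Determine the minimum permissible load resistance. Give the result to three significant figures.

R_L(min) ≈ 2.39 MΩ

Output resistance R_th = Ra‖Rb = (761 × 330)/1091 = 230.2 kΩ.
The fractional drop is R_th/(R_th + R_L); requiring this ≤ 0.0880 gives R_L ≥ R_th(1/0.0880 − 1) = 230.2 × 10.36 = 2.39 MΩ.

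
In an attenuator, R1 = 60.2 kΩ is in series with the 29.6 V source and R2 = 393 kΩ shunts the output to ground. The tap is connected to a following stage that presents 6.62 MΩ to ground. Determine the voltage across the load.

V_out ≈ 25.5 V

The load sits in parallel with R2: R2‖R_L = (393 × 6620) / (393 + 6620) = 371.0 kΩ.
V_out = 29.6 × 371.0 / (60.2 + 371.0) = 29.6 × 371.0/431.2 = 25.5 V.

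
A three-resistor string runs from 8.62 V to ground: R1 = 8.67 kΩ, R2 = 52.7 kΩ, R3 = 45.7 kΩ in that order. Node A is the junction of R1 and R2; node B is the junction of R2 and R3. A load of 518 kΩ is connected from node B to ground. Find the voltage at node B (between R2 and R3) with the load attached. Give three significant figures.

V ≈ 3.50 V

At node B, R3 is in parallel with the load: R3‖R_L = 42.00 kΩ.
Below node A the resistance is R2 + (R3‖R_L) = 94.70 kΩ, so V_A = 8.62 × 94.70/103.4 = 7.897 V.
Then V_B = V_A × (R3‖R_L)/(R2 + R3‖R_L) = 7.897 × 42.00/94.70 = 3.50 V.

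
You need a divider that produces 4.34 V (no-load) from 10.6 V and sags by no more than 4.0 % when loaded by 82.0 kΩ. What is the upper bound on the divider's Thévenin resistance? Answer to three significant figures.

R_th ≤ 3.42 kΩ

Loading drop = R_th/(R_th + R_L) ≤ 0.0400, so R_th ≤ R_L · ε/(1−ε) = 82.0 kΩ × 0.0400/0.9600 = 3.42 kΩ.
(Any R1, R2 with R2/(R1+R2) = 0.409 and R1‖R2 ≤ 3.42 kΩ will meet the spec.)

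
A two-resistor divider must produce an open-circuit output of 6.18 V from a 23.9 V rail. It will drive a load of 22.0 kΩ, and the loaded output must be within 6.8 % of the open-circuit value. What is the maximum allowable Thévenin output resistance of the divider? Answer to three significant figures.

R_th ≤ 1.61 kΩ

Loading drop = R_th/(R_th + R_L) ≤ 0.0680, so R_th ≤ R_L · ε/(1−ε) = 22.0 kΩ × 0.0680/0.9320 = 1.61 kΩ.
(Any R1, R2 with R2/(R1+R2) = 0.259 and R1‖R2 ≤ 1.61 kΩ will meet the spec.)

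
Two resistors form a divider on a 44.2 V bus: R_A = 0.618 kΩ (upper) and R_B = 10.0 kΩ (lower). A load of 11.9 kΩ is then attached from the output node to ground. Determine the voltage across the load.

The load sits in parallel with R_B: R_B‖R_L = (10000 × 11900) / (10000 + 11900) = 5434 Ω.
V_out = 44.2 × 5434 / (618 + 5434) = 44.2 × 5434/6052 = 39.7 V.

V_out ≈ 39.7 V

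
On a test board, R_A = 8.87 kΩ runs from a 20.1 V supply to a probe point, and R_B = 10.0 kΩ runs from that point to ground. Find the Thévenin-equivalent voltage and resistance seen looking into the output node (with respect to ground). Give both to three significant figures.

V_th = 10.7 V, R_th = 4.70 kΩ

V_th is the open-circuit tap voltage: 20.1 × 10.0/(8.87 + 10.0) = 10.7 V.
With the supply zeroed, R_A and R_B appear in parallel from the tap: R_th = R_A‖R_B = (8.87 × 10.0)/18.87 = 4.70 kΩ.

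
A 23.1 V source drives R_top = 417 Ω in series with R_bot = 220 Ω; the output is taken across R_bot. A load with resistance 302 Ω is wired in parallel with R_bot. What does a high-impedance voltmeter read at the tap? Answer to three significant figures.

The load sits in parallel with R_bot: R_bot‖R_L = (220 × 302) / (220 + 302) = 127.3 Ω.
V_out = 23.1 × 127.3 / (417 + 127.3) = 23.1 × 127.3/544.3 = 5.40 V.
(Unloaded it would have been 7.98 V.)

V_out ≈ 5.40 V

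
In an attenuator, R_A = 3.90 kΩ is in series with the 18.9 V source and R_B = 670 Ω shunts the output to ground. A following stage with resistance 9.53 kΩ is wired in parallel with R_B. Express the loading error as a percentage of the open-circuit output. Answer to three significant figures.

5.66 %

The divider's output (Thévenin) resistance is R_A‖R_B = 571.8 Ω.
Fractional drop under load = R_th/(R_th + R_L) = 571.8 / (571.8 + 9530) = 0.05660.
So the output falls by 5.66 %.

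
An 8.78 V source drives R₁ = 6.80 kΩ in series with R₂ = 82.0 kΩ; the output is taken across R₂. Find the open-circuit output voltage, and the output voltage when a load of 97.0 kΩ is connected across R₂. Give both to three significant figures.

Open-circuit: V = 8.78 × 82.0/(6.80 + 82.0) = 8.11 V.
With the load, R₂ becomes R₂‖R_L = 44.44 kΩ, so V = 8.78 × 44.44/51.24 = 7.61 V.

Unloaded: 8.11 V; loaded: 7.61 V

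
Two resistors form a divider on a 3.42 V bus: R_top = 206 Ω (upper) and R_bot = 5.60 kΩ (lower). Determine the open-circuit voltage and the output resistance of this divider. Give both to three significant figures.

V_th is the open-circuit tap voltage: 3.42 × 5600/(206 + 5600) = 3.30 V.
With the supply zeroed, R_top and R_bot appear in parallel from the tap: R_th = R_top‖R_bot = (206 × 5600)/5806 = 199 Ω.

V_th = 3.30 V, R_th = 199 Ω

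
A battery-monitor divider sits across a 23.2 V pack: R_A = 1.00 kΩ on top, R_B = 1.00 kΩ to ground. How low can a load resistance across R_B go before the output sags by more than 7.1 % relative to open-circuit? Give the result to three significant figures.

R_L(min) ≈ 6.54 kΩ

Output resistance R_th = R_A‖R_B = (1000 × 1000)/2000 = 500.0 Ω.
The fractional drop is R_th/(R_th + R_L); requiring this ≤ 0.0710 gives R_L ≥ R_th(1/0.0710 − 1) = 500.0 × 13.08 = 6.54 kΩ.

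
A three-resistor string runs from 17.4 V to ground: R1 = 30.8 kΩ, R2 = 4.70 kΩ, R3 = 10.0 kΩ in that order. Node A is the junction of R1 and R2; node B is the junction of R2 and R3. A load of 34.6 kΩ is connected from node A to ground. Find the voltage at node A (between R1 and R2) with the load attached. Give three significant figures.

V ≈ 4.37 V

Below node A the series string R2+R3 = 14.70 kΩ sits in parallel with the 34.6 kΩ load: 10.32 kΩ.
V_A = 17.4 × 10.32/(30.8 + 10.32) = 4.37 V.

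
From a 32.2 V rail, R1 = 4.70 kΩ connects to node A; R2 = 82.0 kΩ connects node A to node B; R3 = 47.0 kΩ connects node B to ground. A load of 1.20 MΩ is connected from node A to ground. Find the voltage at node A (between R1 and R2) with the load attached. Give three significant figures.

Below node A the series string R2+R3 = 129.0 kΩ sits in parallel with the 1200 kΩ load: 116.5 kΩ.
V_A = 32.2 × 116.5/(4.70 + 116.5) = 31.0 V.

V ≈ 31.0 V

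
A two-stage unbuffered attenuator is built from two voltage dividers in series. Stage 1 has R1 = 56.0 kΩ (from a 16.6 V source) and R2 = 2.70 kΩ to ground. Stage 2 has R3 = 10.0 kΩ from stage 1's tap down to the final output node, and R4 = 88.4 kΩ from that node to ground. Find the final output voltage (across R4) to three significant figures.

Stage 2 presents R3+R4 = 98.40 kΩ as a load on stage 1's tap.
Stage 1's lower leg becomes R2‖(R3+R4) = 2.628 kΩ, so V_mid = 16.6 × 2.628/58.63 = 0.7441 V.
Stage 2 is itself unloaded: V_out = V_mid × R4/(R3+R4) = 0.7441 × 88.4/98.40 = 0.668 V.

V_out ≈ 0.668 V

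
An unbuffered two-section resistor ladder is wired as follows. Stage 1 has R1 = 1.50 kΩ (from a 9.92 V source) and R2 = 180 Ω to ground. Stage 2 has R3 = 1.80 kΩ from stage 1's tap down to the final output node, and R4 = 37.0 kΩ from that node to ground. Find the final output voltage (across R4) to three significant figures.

Stage 2 presents R3+R4 = 38800 Ω as a load on stage 1's tap.
Stage 1's lower leg becomes R2‖(R3+R4) = 179.2 Ω, so V_mid = 9.92 × 179.2/1679 = 1.058 V.
Stage 2 is itself unloaded: V_out = V_mid × R4/(R3+R4) = 1.058 × 37000/38800 = 1.01 V.

V_out ≈ 1.01 V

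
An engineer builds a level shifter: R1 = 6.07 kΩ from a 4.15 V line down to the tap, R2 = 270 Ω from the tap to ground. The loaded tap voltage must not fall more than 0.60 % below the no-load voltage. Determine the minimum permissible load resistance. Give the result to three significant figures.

Output resistance R_th = R1‖R2 = (6070 × 270)/6340 = 258.5 Ω.
The fractional drop is R_th/(R_th + R_L); requiring this ≤ 0.00600 gives R_L ≥ R_th(1/0.00600 − 1) = 258.5 × 165.7 = 42.8 kΩ.

R_L(min) ≈ 42.8 kΩ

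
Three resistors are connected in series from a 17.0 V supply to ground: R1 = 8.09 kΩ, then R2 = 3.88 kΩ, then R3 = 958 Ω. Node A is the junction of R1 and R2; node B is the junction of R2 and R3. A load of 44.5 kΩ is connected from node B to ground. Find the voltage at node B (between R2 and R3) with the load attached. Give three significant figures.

At node B, R3 is in parallel with the load: R3‖R_L = 937.8 Ω.
Below node A the resistance is R2 + (R3‖R_L) = 4818 Ω, so V_A = 17.0 × 4818/12910 = 6.345 V.
Then V_B = V_A × (R3‖R_L)/(R2 + R3‖R_L) = 6.345 × 937.8/4818 = 1.24 V.

V ≈ 1.24 V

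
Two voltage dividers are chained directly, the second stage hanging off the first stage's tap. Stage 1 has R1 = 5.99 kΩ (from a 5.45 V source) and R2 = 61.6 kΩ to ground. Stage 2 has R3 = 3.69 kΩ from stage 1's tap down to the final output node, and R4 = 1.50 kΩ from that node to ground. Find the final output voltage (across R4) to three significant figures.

V_out ≈ 0.700 V

Stage 2 presents R3+R4 = 5.190 kΩ as a load on stage 1's tap.
Stage 1's lower leg becomes R2‖(R3+R4) = 4.787 kΩ, so V_mid = 5.45 × 4.787/10.78 = 2.421 V.
Stage 2 is itself unloaded: V_out = V_mid × R4/(R3+R4) = 2.421 × 1.50/5.190 = 0.700 V.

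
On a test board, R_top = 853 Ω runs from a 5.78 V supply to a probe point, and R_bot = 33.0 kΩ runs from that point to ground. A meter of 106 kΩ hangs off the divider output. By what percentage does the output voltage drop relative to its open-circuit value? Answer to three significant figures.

0.778 %

The divider's output (Thévenin) resistance is R_top‖R_bot = 831.5 Ω.
Fractional drop under load = R_th/(R_th + R_L) = 831.5 / (831.5 + 106000) = 0.007783.
So the output falls by 0.778 %.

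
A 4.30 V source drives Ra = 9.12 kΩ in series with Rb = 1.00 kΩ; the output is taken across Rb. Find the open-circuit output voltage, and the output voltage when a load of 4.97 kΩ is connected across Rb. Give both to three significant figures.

Open-circuit: V = 4.30 × 1.00/(9.12 + 1.00) = 0.425 V.
With the load, Rb becomes Rb‖R_L = 0.8325 kΩ, so V = 4.30 × 0.8325/9.952 = 0.360 V.

Unloaded: 0.425 V; loaded: 0.360 V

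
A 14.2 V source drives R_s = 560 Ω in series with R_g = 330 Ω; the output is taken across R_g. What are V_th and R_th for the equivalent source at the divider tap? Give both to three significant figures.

V_th is the open-circuit tap voltage: 14.2 × 330/(560 + 330) = 5.27 V.
With the supply zeroed, R_s and R_g appear in parallel from the tap: R_th = R_s‖R_g = (560 × 330)/890.0 = 208 Ω.

V_th = 5.27 V, R_th = 208 Ω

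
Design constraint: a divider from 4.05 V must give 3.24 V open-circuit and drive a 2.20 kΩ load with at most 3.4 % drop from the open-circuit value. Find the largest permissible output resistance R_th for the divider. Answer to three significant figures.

R_th ≤ 77.4 Ω

Loading drop = R_th/(R_th + R_L) ≤ 0.0340, so R_th ≤ R_L · ε/(1−ε) = 2.20 kΩ × 0.0340/0.9660 = 77.4 Ω.
(Any R1, R2 with R2/(R1+R2) = 0.800 and R1‖R2 ≤ 77.4 Ω will meet the spec.)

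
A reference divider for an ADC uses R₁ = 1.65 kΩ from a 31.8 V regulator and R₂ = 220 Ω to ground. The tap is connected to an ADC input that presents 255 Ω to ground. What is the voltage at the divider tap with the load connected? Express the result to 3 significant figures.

V_out ≈ 2.12 V

The load sits in parallel with R₂: R₂‖R_L = (220 × 255) / (220 + 255) = 118.1 Ω.
V_out = 31.8 × 118.1 / (1650 + 118.1) = 31.8 × 118.1/1768 = 2.12 V.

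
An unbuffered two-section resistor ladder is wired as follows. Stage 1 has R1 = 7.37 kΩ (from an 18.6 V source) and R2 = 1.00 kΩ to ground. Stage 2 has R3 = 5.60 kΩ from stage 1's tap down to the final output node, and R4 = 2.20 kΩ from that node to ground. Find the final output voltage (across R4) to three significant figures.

Stage 2 presents R3+R4 = 7.800 kΩ as a load on stage 1's tap.
Stage 1's lower leg becomes R2‖(R3+R4) = 0.8864 kΩ, so V_mid = 18.6 × 0.8864/8.256 = 1.997 V.
Stage 2 is itself unloaded: V_out = V_mid × R4/(R3+R4) = 1.997 × 2.20/7.800 = 0.563 V.

V_out ≈ 0.563 V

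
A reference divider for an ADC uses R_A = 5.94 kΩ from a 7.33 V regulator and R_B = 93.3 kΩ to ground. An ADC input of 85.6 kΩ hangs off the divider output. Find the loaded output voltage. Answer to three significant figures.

The load sits in parallel with R_B: R_B‖R_L = (93.3 × 85.6) / (93.3 + 85.6) = 44.64 kΩ.
V_out = 7.33 × 44.64 / (5.94 + 44.64) = 7.33 × 44.64/50.58 = 6.47 V.

V_out ≈ 6.47 V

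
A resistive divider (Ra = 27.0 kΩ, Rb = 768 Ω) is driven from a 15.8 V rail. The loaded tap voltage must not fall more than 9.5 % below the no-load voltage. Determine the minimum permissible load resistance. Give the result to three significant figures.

Output resistance R_th = Ra‖Rb = (27000 × 768)/27770 = 746.8 Ω.
The fractional drop is R_th/(R_th + R_L); requiring this ≤ 0.0950 gives R_L ≥ R_th(1/0.0950 − 1) = 746.8 × 9.526 = 7.11 kΩ.

R_L(min) ≈ 7.11 kΩ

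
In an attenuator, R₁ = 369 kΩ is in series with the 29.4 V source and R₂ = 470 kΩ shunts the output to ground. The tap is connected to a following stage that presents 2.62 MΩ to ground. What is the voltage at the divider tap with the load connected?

The load sits in parallel with R₂: R₂‖R_L = (470 × 2620) / (470 + 2620) = 398.5 kΩ.
V_out = 29.4 × 398.5 / (369 + 398.5) = 29.4 × 398.5/767.5 = 15.3 V.

V_out ≈ 15.3 V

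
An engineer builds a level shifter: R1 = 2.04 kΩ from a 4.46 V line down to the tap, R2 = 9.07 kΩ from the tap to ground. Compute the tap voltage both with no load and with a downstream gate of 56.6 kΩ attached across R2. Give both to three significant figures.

Unloaded: 3.64 V; loaded: 3.54 V

Open-circuit: V = 4.46 × 9.07/(2.04 + 9.07) = 3.64 V.
With the load, R2 becomes R2‖R_L = 7.817 kΩ, so V = 4.46 × 7.817/9.857 = 3.54 V.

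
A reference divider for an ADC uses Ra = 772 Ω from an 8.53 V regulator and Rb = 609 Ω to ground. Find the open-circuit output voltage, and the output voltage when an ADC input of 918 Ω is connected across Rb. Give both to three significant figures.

Unloaded: 3.76 V; loaded: 2.74 V

Open-circuit: V = 8.53 × 609/(772 + 609) = 3.76 V.
With the load, Rb becomes Rb‖R_L = 366.1 Ω, so V = 8.53 × 366.1/1138 = 2.74 V.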